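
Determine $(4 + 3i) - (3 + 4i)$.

(4 - 3) + (3 - 4)i = 1 - i


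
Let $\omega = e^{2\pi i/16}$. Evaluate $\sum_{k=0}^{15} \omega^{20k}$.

Let ζ = ω^20 = e^(2πi·20/16). Since 16 ∤ 20, ζ ≠ 1.
Sum = Σ_{k=0}^{15} ζ^k = (ζ^16 - 1)/(ζ - 1) = (ω^{20·16} - 1)/(ζ - 1) = (1 - 1)/(ζ - 1) = 0


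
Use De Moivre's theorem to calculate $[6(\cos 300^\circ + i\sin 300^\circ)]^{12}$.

By De Moivre: z^n = r^n(cos(nθ) + i sin(nθ))
= 6^12(cos(12*300°) + i sin(12*300°))
= 2176782336(cos 0° + i sin 0°)
= 2176782336


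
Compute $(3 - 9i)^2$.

(a + bi)^2 = a^2 - b^2 + 2abi
= 3^2 - (-9)^2 + 2*3*(-9)i
= -72 - 54i


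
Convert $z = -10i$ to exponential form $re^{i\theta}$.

r = |z| = sqrt((0)^2 + (-10)^2) = sqrt(0 + 100) = sqrt(100) = 10
a = 0 and b < 0, so z lies on the negative imaginary axis: θ = -90° = -π/2
z = 10e^(-i*π/2)


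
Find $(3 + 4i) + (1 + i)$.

(3 + 1) + (4 + 1)i = 4 + 5i


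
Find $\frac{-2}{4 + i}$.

Multiply numerator and denominator by conjugate (4 - i):
= (-2)(4 - i) / (4^2 + 1^2)
= (-8 + 2i) / 17
= -8/17 + (2/17)i


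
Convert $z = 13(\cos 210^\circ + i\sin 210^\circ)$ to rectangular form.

a = r cos θ = 13 * -sqrt(3)/2 = -13*sqrt(3)/2
b = r sin θ = 13 * -1/2 = -13/2
z = -13*sqrt(3)/2 - (13/2)i


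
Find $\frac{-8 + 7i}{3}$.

Divisor is real, so divide each part by 3:
= -8/3 + (7/3)i


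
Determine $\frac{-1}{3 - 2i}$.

Multiply numerator and denominator by conjugate (3 + 2i):
= (-1)(3 + 2i) / (3^2 + (-2)^2)
= (-3 - 2i) / 13
= -3/13 - (2/13)i


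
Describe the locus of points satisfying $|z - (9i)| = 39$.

|z - z0| = r describes a circle centered at z0 with radius r
Here z0 = 9i and r = 39
Locus: Circle centered at (0, 9) with radius 39


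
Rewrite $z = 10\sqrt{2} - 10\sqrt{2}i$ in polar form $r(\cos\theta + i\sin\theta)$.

r = |z| = sqrt(a^2 + b^2) = sqrt((10*sqrt(2))^2 + (-10*sqrt(2))^2) = sqrt(200 + 200) = sqrt(400) = 20
θ = arctan(b/a) = arctan(-14.1421/14.1421) (quadrant-adjusted) = 315°
z = 20(cos 315° + i sin 315°)


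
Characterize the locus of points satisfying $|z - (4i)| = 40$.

|z - z0| = r describes a circle centered at z0 with radius r
Here z0 = 4i and r = 40
Locus: Circle centered at (0, 4) with radius 40


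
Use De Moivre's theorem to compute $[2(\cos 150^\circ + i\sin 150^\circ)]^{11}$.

By De Moivre: z^n = r^n(cos(nθ) + i sin(nθ))
= 2^11(cos(11*150°) + i sin(11*150°))
= 2048(cos 210° + i sin 210°)
= -1024*sqrt(3) - 1024i


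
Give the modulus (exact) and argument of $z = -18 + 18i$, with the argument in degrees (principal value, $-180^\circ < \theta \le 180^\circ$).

|z| = sqrt((-18)^2 + 18^2) = sqrt(648)
arg(z) = arctan(b/a) = arctan(18/-18) (quadrant-adjusted) = 135°


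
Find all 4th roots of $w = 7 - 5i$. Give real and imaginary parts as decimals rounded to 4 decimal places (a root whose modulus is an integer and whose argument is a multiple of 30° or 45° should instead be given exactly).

|w| = sqrt(74) ≈ 8.602325, arg(w) ≈ 324.462322°
Root modulus = sqrt(74)^(1/4) ≈ 1.712592
Root arguments: θ_k = (arg(w) + 360°k)/4 for k = 0, 1, ..., 3
Compute each root as (root modulus)(cos θ_k + i sin θ_k) using full-precision intermediates, then round to 4 decimal places.
Roots: 0.2645 + 1.6920i, -1.6920 + 0.2645i, -0.2645 - 1.6920i, 1.6920 - 0.2645i


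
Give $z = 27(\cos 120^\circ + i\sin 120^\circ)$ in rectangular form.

a = r cos θ = 27 * -1/2 = -27/2
b = r sin θ = 27 * sqrt(3)/2 = 27*sqrt(3)/2
z = -27/2 + (27*sqrt(3)/2)i


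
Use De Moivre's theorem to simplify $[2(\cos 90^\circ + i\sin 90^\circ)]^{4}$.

By De Moivre: z^n = r^n(cos(nθ) + i sin(nθ))
= 2^4(cos(4*90°) + i sin(4*90°))
= 16(cos 0° + i sin 0°)
= 16


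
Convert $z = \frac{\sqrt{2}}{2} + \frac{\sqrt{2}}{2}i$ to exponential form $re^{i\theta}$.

r = |z| = sqrt((sqrt(2)/2)^2 + (sqrt(2)/2)^2) = sqrt(1/2 + 1/2) = sqrt(1) = 1
θ = arctan(b/a) = arctan(0.7071/0.7071) (quadrant-adjusted) = 45° = π/4
z = 1e^(i*π/4)


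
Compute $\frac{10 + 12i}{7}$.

Divisor is real, so divide each part by 7:
= 10/7 + (12/7)i


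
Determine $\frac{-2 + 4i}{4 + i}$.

Multiply numerator and denominator by conjugate (4 - i):
= (-2 + 4i)(4 - i) / (4^2 + 1^2)
= (-4 + 18i) / 17
= -4/17 + (18/17)i


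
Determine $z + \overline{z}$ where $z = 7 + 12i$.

z + conjugate(z) = (a + bi) + (a - bi) = 2a
= 2 * 7 = 14


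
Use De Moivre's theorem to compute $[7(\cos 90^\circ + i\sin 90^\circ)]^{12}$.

By De Moivre: z^n = r^n(cos(nθ) + i sin(nθ))
= 7^12(cos(12*90°) + i sin(12*90°))
= 13841287201(cos 0° + i sin 0°)
= 13841287201


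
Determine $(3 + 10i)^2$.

(a + bi)^2 = a^2 - b^2 + 2abi
= 3^2 - 10^2 + 2*3*10i
= -91 + 60i


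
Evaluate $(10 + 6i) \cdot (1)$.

(a1*a2 - b1*b2) + (a1*b2 + b1*a2)i
= (10 - 0) + (0 + 6)i
= 10 + 6i


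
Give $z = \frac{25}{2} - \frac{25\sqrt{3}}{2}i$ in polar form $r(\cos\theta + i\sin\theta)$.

r = |z| = sqrt(a^2 + b^2) = sqrt((25/2)^2 + (-25*sqrt(3)/2)^2) = sqrt(625/4 + 1875/4) = sqrt(625) = 25
θ = arctan(b/a) = arctan(-21.6506/12.5) (quadrant-adjusted) = 300°
z = 25(cos 300° + i sin 300°)


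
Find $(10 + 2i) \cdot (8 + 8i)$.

(a1*a2 - b1*b2) + (a1*b2 + b1*a2)i
= (80 - 16) + (80 + 16)i
= 64 + 96i


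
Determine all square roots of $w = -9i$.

|w| = 9, arg(w) = 270°
Root modulus = 9^(1/2) = 3
Root arguments: θ_k = (270° + 360°k)/2 for k = 0, 1, ..., 1
Roots: -3*sqrt(2)/2 + (3*sqrt(2)/2)i, 3*sqrt(2)/2 - (3*sqrt(2)/2)i


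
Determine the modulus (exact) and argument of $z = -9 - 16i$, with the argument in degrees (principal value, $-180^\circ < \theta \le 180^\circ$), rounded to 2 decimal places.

|z| = sqrt((-9)^2 + (-16)^2) = sqrt(337)
arg(z) = arctan(b/a) = arctan(-16/-9) (quadrant-adjusted) = -119.36°


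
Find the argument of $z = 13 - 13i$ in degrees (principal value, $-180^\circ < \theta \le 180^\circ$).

θ = arctan(b/a) = arctan(-13/13) (quadrant-adjusted) = -45°


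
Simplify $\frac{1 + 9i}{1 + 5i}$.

Multiply numerator and denominator by conjugate (1 - 5i):
= (1 + 9i)(1 - 5i) / (1^2 + 5^2)
= (46 + 4i) / 26
Divide through by 2: (23 + 2i) / 13
= 23/13 + (2/13)i


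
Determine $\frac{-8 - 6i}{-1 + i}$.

Multiply numerator and denominator by conjugate (-1 - i):
= (-8 - 6i)(-1 - i) / ((-1)^2 + 1^2)
= (2 + 14i) / 2
= 1 + 7i


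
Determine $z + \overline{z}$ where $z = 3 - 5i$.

z + conjugate(z) = (a + bi) + (a - bi) = 2a
= 2 * 3 = 6


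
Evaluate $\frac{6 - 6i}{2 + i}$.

Multiply numerator and denominator by conjugate (2 - i):
= (6 - 6i)(2 - i) / (2^2 + 1^2)
= (6 - 18i) / 5
= 6/5 - (18/5)i


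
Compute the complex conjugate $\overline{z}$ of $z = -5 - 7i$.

If z = a + bi, then conjugate(z) = a - bi
conjugate(-5 - 7i) = -5 + 7i


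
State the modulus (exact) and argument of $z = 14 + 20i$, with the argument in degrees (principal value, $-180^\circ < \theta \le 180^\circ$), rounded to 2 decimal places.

|z| = sqrt(14^2 + 20^2) = sqrt(596)
arg(z) = arctan(b/a) = arctan(20/14) (quadrant-adjusted) = 55.01°


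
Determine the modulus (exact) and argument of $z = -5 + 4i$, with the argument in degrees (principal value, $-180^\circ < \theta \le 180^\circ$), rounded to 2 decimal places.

|z| = sqrt((-5)^2 + 4^2) = sqrt(41)
arg(z) = arctan(b/a) = arctan(4/-5) (quadrant-adjusted) = 141.34°


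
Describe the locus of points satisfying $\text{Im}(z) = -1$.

Im(z) = y where z = x + yi; the equation y = -1 is satisfied by all points with that y-coordinate
Locus: Horizontal line y = -1


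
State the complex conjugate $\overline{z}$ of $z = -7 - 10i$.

If z = a + bi, then conjugate(z) = a - bi
conjugate(-7 - 10i) = -7 + 10i


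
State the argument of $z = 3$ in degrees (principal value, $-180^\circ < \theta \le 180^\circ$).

b = 0 and a > 0, so z lies on the positive real axis: θ = 0°


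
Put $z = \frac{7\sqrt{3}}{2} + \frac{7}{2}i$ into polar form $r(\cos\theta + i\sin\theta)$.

r = |z| = sqrt(a^2 + b^2) = sqrt((7*sqrt(3)/2)^2 + (7/2)^2) = sqrt(147/4 + 49/4) = sqrt(49) = 7
θ = arctan(b/a) = arctan(3.5/6.0622) (quadrant-adjusted) = 30°
z = 7(cos 30° + i sin 30°)


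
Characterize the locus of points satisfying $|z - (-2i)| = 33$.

|z - z0| = r describes a circle centered at z0 with radius r
Here z0 = -2i and r = 33
Locus: Circle centered at (0, -2) with radius 33


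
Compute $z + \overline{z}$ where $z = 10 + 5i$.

z + conjugate(z) = (a + bi) + (a - bi) = 2a
= 2 * 10 = 20


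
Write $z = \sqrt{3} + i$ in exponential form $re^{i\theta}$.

r = |z| = sqrt((sqrt(3))^2 + (1)^2) = sqrt(3 + 1) = sqrt(4) = 2
θ = arctan(b/a) = arctan(1/1.7321) (quadrant-adjusted) = 30° = π/6
z = 2e^(i*π/6)


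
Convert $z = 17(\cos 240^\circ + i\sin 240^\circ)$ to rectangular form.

a = r cos θ = 17 * -1/2 = -17/2
b = r sin θ = 17 * -sqrt(3)/2 = -17*sqrt(3)/2
z = -17/2 - (17*sqrt(3)/2)i


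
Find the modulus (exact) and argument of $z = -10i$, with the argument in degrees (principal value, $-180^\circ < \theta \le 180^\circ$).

|z| = sqrt(0^2 + (-10)^2) = 10
a = 0 and b < 0, so z lies on the negative imaginary axis: arg(z) = -90°


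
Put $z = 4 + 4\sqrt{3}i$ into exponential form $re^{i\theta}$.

r = |z| = sqrt((4)^2 + (4*sqrt(3))^2) = sqrt(16 + 48) = sqrt(64) = 8
θ = arctan(b/a) = arctan(6.9282/4) (quadrant-adjusted) = 60° = π/3
z = 8e^(i*π/3)


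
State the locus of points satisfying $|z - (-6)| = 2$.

|z - z0| = r describes a circle centered at z0 with radius r
Here z0 = -6 and r = 2
Locus: Circle centered at (-6, 0) with radius 2


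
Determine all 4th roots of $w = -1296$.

|w| = 1296, arg(w) = 180°
Root modulus = 1296^(1/4) = 6
Root arguments: θ_k = (180° + 360°k)/4 for k = 0, 1, ..., 3
Roots: 3*sqrt(2) + 3*sqrt(2)i, -3*sqrt(2) + 3*sqrt(2)i, -3*sqrt(2) - 3*sqrt(2)i, 3*sqrt(2) - 3*sqrt(2)i


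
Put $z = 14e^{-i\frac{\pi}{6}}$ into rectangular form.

a = r cos θ = 14 * sqrt(3)/2 = 7*sqrt(3)
b = r sin θ = 14 * -1/2 = -7
z = 7*sqrt(3) - 7i


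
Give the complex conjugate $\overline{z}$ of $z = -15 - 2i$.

If z = a + bi, then conjugate(z) = a - bi
conjugate(-15 - 2i) = -15 + 2i


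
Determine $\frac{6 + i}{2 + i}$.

Multiply numerator and denominator by conjugate (2 - i):
= (6 + i)(2 - i) / (2^2 + 1^2)
= (13 - 4i) / 5
= 13/5 - (4/5)i


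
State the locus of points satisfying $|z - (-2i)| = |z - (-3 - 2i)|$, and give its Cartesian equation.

|z - z1| = |z - z2| means z is equidistant from z1 and z2,
i.e. the perpendicular bisector of the segment from (0, -2) to (-3, -2) (midpoint (-3/2, -2)).
With z = x + yi, square both sides:
(x - 0)^2 + (y - (-2))^2 = (x - (-3))^2 + (y - (-2))^2
The x^2 and y^2 terms cancel: -6x + 0y = 13 - 4 = 9
Simplify: x = -3/2
Locus: Perpendicular bisector of the segment from (0, -2) to (-3, -2): the line x = -3/2


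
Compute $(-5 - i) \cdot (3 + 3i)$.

(a1*a2 - b1*b2) + (a1*b2 + b1*a2)i
= (-15 - (-3)) + (-15 + (-3))i
= -12 - 18i


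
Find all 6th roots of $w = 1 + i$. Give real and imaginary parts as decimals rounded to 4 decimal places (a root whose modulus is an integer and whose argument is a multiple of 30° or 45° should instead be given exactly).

|w| = sqrt(2) ≈ 1.414214, arg(w) = 45°
Root modulus = sqrt(2)^(1/6) ≈ 1.059463
Root arguments: θ_k = (45° + 360°k)/6 for k = 0, 1, ..., 5
Compute each root as (root modulus)(cos θ_k + i sin θ_k) using full-precision intermediates, then round to 4 decimal places.
Roots: 1.0504 + 0.1383i, 0.4054 + 0.9788i, -0.6450 + 0.8405i, -1.0504 - 0.1383i, -0.4054 - 0.9788i, 0.6450 - 0.8405i


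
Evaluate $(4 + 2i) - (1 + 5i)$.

(4 - 1) + (2 - 5)i = 3 - 3i


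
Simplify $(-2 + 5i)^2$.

(a + bi)^2 = a^2 - b^2 + 2abi
= (-2)^2 - 5^2 + 2*(-2)*5i
= -21 - 20i


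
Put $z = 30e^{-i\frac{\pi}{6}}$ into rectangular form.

a = r cos θ = 30 * sqrt(3)/2 = 15*sqrt(3)
b = r sin θ = 30 * -1/2 = -15
z = 15*sqrt(3) - 15i


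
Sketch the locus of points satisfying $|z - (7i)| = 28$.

|z - z0| = r describes a circle centered at z0 with radius r
Here z0 = 7i and r = 28
Locus: Circle centered at (0, 7) with radius 28


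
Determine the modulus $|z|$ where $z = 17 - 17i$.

|z| = sqrt(a^2 + b^2) = sqrt(17^2 + (-17)^2) = sqrt(578) = sqrt(578)


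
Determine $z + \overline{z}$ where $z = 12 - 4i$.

z + conjugate(z) = (a + bi) + (a - bi) = 2a
= 2 * 12 = 24


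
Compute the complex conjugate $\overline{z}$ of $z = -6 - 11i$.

If z = a + bi, then conjugate(z) = a - bi
conjugate(-6 - 11i) = -6 + 11i


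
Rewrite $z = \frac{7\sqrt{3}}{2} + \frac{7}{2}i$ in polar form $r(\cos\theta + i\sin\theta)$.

r = |z| = sqrt(a^2 + b^2) = sqrt((7*sqrt(3)/2)^2 + (7/2)^2) = sqrt(147/4 + 49/4) = sqrt(49) = 7
θ = arctan(b/a) = arctan(3.5/6.0622) (quadrant-adjusted) = 30°
z = 7(cos 30° + i sin 30°)


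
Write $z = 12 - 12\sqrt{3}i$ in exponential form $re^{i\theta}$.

r = |z| = sqrt((12)^2 + (-12*sqrt(3))^2) = sqrt(144 + 432) = sqrt(576) = 24
θ = arctan(b/a) = arctan(-20.7846/12) (quadrant-adjusted) = -60° = -π/3
z = 24e^(-i*π/3)


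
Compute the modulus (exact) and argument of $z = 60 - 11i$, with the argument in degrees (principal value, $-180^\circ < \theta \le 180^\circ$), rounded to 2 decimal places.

|z| = sqrt(60^2 + (-11)^2) = 61
arg(z) = arctan(b/a) = arctan(-11/60) (quadrant-adjusted) = -10.39°


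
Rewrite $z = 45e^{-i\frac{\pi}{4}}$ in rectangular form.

a = r cos θ = 45 * sqrt(2)/2 = 45*sqrt(2)/2
b = r sin θ = 45 * -sqrt(2)/2 = -45*sqrt(2)/2
z = 45*sqrt(2)/2 - (45*sqrt(2)/2)i


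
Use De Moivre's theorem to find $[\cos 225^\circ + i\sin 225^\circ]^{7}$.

By De Moivre: z^n = r^n(cos(nθ) + i sin(nθ))
= 1^7(cos(7*225°) + i sin(7*225°))
= 1(cos 135° + i sin 135°)
= -sqrt(2)/2 + (sqrt(2)/2)i


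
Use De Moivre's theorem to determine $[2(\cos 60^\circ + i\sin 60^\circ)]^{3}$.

By De Moivre: z^n = r^n(cos(nθ) + i sin(nθ))
= 2^3(cos(3*60°) + i sin(3*60°))
= 8(cos 180° + i sin 180°)
= -8


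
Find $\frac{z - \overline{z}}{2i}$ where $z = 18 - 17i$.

z - conjugate(z) = 2bi
(z - conjugate(z))/(2i) = 2bi/(2i) = b = -17


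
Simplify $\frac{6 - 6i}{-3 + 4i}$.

Multiply numerator and denominator by conjugate (-3 - 4i):
= (6 - 6i)(-3 - 4i) / ((-3)^2 + 4^2)
= (-42 - 6i) / 25
= -42/25 - (6/25)i


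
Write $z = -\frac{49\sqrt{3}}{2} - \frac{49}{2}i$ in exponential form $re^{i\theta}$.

r = |z| = sqrt((-49*sqrt(3)/2)^2 + (-49/2)^2) = sqrt(7203/4 + 2401/4) = sqrt(2401) = 49
θ = arctan(b/a) = arctan(-24.5/-42.4352) (quadrant-adjusted) = 210° = 7π/6
z = 49e^(i*7π/6)


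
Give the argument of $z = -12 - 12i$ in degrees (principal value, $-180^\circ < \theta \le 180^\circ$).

θ = arctan(b/a) = arctan(-12/-12) (quadrant-adjusted) = -135°


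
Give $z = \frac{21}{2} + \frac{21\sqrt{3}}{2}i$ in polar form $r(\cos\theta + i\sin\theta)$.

r = |z| = sqrt(a^2 + b^2) = sqrt((21/2)^2 + (21*sqrt(3)/2)^2) = sqrt(441/4 + 1323/4) = sqrt(441) = 21
θ = arctan(b/a) = arctan(18.1865/10.5) (quadrant-adjusted) = 60°
z = 21(cos 60° + i sin 60°)


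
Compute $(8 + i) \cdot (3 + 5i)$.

(a1*a2 - b1*b2) + (a1*b2 + b1*a2)i
= (24 - 5) + (40 + 3)i
= 19 + 43i


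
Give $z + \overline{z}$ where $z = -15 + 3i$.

z + conjugate(z) = (a + bi) + (a - bi) = 2a
= 2 * (-15) = -30


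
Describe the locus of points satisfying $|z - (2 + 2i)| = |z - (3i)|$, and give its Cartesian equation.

|z - z1| = |z - z2| means z is equidistant from z1 and z2,
i.e. the perpendicular bisector of the segment from (2, 2) to (0, 3) (midpoint (1, 5/2)).
With z = x + yi, square both sides:
(x - 2)^2 + (y - 2)^2 = (x - 0)^2 + (y - 3)^2
The x^2 and y^2 terms cancel: -4x + 2y = 9 - 8 = 1
Simplify: 4x - 2y = -1
Locus: Perpendicular bisector of the segment from (2, 2) to (0, 3): the line 4x - 2y = -1


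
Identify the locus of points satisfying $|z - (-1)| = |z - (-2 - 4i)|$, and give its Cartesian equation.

|z - z1| = |z - z2| means z is equidistant from z1 and z2,
i.e. the perpendicular bisector of the segment from (-1, 0) to (-2, -4) (midpoint (-3/2, -2)).
With z = x + yi, square both sides:
(x - (-1))^2 + (y - 0)^2 = (x - (-2))^2 + (y - (-4))^2
The x^2 and y^2 terms cancel: -2x + (-8)y = 20 - 1 = 19
Simplify: 2x + 8y = -19
Locus: Perpendicular bisector of the segment from (-1, 0) to (-2, -4): the line 2x + 8y = -19


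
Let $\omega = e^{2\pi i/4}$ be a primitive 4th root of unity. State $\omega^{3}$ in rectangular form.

ω^3 = e^(2πi·3/4) = e^(i·3π/2)
= cos(3π/2) + i sin(3π/2)
= -i


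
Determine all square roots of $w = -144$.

|w| = 144, arg(w) = 180°
Root modulus = 144^(1/2) = 12
Root arguments: θ_k = (180° + 360°k)/2 for k = 0, 1, ..., 1
Roots: 12i, -12i


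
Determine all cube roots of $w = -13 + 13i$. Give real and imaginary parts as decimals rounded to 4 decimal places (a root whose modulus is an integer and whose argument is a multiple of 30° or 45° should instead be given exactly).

|w| = sqrt(338) ≈ 18.384776, arg(w) = 135°
Root modulus = sqrt(338)^(1/3) ≈ 2.639284
Root arguments: θ_k = (135° + 360°k)/3 for k = 0, 1, ..., 2
Compute each root as (root modulus)(cos θ_k + i sin θ_k) using full-precision intermediates, then round to 4 decimal places.
Roots: 1.8663 + 1.8663i, -2.5494 + 0.6831i, 0.6831 - 2.5494i


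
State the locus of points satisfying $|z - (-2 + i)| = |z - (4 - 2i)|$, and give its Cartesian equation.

|z - z1| = |z - z2| means z is equidistant from z1 and z2,
i.e. the perpendicular bisector of the segment from (-2, 1) to (4, -2) (midpoint (1, -1/2)).
With z = x + yi, square both sides:
(x - (-2))^2 + (y - 1)^2 = (x - 4)^2 + (y - (-2))^2
The x^2 and y^2 terms cancel: 12x + (-6)y = 20 - 5 = 15
Simplify: 4x - 2y = 5
Locus: Perpendicular bisector of the segment from (-2, 1) to (4, -2): the line 4x - 2y = 5


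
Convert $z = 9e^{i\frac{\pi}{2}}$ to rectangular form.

a = r cos θ = 9 * 0 = 0
b = r sin θ = 9 * 1 = 9
z = 9i


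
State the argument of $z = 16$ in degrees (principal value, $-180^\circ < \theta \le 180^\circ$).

b = 0 and a > 0, so z lies on the positive real axis: θ = 0°


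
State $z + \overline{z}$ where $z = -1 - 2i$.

z + conjugate(z) = (a + bi) + (a - bi) = 2a
= 2 * (-1) = -2


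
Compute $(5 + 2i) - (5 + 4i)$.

(5 - 5) + (2 - 4)i = -2i


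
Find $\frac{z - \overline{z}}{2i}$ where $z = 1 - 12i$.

z - conjugate(z) = 2bi
(z - conjugate(z))/(2i) = 2bi/(2i) = b = -12


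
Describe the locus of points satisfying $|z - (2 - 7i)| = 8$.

|z - z0| = r describes a circle centered at z0 with radius r
Here z0 = 2 - 7i and r = 8
Locus: Circle centered at (2, -7) with radius 8


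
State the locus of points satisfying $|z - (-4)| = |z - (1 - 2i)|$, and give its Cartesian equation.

|z - z1| = |z - z2| means z is equidistant from z1 and z2,
i.e. the perpendicular bisector of the segment from (-4, 0) to (1, -2) (midpoint (-3/2, -1)).
With z = x + yi, square both sides:
(x - (-4))^2 + (y - 0)^2 = (x - 1)^2 + (y - (-2))^2
The x^2 and y^2 terms cancel: 10x + (-4)y = 5 - 16 = -11
Simplify: 10x - 4y = -11
Locus: Perpendicular bisector of the segment from (-4, 0) to (1, -2): the line 10x - 4y = -11


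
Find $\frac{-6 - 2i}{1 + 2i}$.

Multiply numerator and denominator by conjugate (1 - 2i):
= (-6 - 2i)(1 - 2i) / (1^2 + 2^2)
= (-10 + 10i) / 5
= -2 + 2i


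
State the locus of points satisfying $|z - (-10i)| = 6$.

|z - z0| = r describes a circle centered at z0 with radius r
Here z0 = -10i and r = 6
Locus: Circle centered at (0, -10) with radius 6


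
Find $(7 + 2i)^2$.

(a + bi)^2 = a^2 - b^2 + 2abi
= 7^2 - 2^2 + 2*7*2i
= 45 + 28i


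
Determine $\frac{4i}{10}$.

Divisor is real, so divide each part by 10:
= 0 + (2/5)i


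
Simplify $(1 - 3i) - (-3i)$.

(1 - 0) + (-3 - (-3))i = 1


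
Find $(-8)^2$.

(a + bi)^2 = a^2 - b^2 + 2abi
= (-8)^2 - 0^2 + 2*(-8)*0i
= 64


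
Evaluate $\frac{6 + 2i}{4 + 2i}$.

Multiply numerator and denominator by conjugate (4 - 2i):
= (6 + 2i)(4 - 2i) / (4^2 + 2^2)
= (28 - 4i) / 20
Divide through by 4: (7 - i) / 5
= 7/5 - (1/5)i


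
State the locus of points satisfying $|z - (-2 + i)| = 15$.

|z - z0| = r describes a circle centered at z0 with radius r
Here z0 = -2 + i and r = 15
Locus: Circle centered at (-2, 1) with radius 15


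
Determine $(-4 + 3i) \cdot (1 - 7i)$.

(a1*a2 - b1*b2) + (a1*b2 + b1*a2)i
= (-4 - (-21)) + (28 + 3)i
= 17 + 31i


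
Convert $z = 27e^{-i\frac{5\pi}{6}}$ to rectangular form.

a = r cos θ = 27 * -sqrt(3)/2 = -27*sqrt(3)/2
b = r sin θ = 27 * -1/2 = -27/2
z = -27*sqrt(3)/2 - (27/2)i


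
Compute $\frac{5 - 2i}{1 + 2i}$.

Multiply numerator and denominator by conjugate (1 - 2i):
= (5 - 2i)(1 - 2i) / (1^2 + 2^2)
= (1 - 12i) / 5
= 1/5 - (12/5)i


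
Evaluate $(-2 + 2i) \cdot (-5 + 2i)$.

(a1*a2 - b1*b2) + (a1*b2 + b1*a2)i
= (10 - 4) + (-4 + (-10))i
= 6 - 14i


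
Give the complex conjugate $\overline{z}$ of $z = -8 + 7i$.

If z = a + bi, then conjugate(z) = a - bi
conjugate(-8 + 7i) = -8 - 7i


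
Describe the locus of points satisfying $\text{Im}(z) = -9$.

Im(z) = y where z = x + yi; the equation y = -9 is satisfied by all points with that y-coordinate
Locus: Horizontal line y = -9


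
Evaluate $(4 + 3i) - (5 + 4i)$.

(4 - 5) + (3 - 4)i = -1 - i


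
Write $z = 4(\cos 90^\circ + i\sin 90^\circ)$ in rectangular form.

a = r cos θ = 4 * 0 = 0
b = r sin θ = 4 * 1 = 4
z = 4i


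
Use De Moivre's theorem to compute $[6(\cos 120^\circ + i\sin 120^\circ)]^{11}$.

By De Moivre: z^n = r^n(cos(nθ) + i sin(nθ))
= 6^11(cos(11*120°) + i sin(11*120°))
= 362797056(cos 240° + i sin 240°)
= -181398528 - 181398528*sqrt(3)i


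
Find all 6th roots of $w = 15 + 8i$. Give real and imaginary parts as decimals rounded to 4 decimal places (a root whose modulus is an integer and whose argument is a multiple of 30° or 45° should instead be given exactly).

|w| = 17, arg(w) ≈ 28.072487°
Root modulus = 17^(1/6) ≈ 1.603522
Root arguments: θ_k = (arg(w) + 360°k)/6 for k = 0, 1, ..., 5
Compute each root as (root modulus)(cos θ_k + i sin θ_k) using full-precision intermediates, then round to 4 decimal places.
Roots: 1.5982 + 0.1308i, 0.6858 + 1.4495i, -0.9124 + 1.3187i, -1.5982 - 0.1308i, -0.6858 - 1.4495i, 0.9124 - 1.3187i


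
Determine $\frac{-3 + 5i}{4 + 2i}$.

Multiply numerator and denominator by conjugate (4 - 2i):
= (-3 + 5i)(4 - 2i) / (4^2 + 2^2)
= (-2 + 26i) / 20
Divide through by 2: (-1 + 13i) / 10
= -1/10 + (13/10)i


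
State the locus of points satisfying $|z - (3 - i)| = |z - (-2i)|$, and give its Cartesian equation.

|z - z1| = |z - z2| means z is equidistant from z1 and z2,
i.e. the perpendicular bisector of the segment from (3, -1) to (0, -2) (midpoint (3/2, -3/2)).
With z = x + yi, square both sides:
(x - 3)^2 + (y - (-1))^2 = (x - 0)^2 + (y - (-2))^2
The x^2 and y^2 terms cancel: -6x + (-2)y = 4 - 10 = -6
Simplify: 3x + y = 3
Locus: Perpendicular bisector of the segment from (3, -1) to (0, -2): the line 3x + y = 3


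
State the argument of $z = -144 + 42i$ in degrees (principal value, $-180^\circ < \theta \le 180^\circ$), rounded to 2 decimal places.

θ = arctan(b/a) = arctan(42/-144) (quadrant-adjusted) = 163.74°


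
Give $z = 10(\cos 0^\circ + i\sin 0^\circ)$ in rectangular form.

a = r cos θ = 10 * 1 = 10
b = r sin θ = 10 * 0 = 0
z = 10


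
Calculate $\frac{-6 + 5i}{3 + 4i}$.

Multiply numerator and denominator by conjugate (3 - 4i):
= (-6 + 5i)(3 - 4i) / (3^2 + 4^2)
= (2 + 39i) / 25
= 2/25 + (39/25)i


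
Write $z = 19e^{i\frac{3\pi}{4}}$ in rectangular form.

a = r cos θ = 19 * -sqrt(2)/2 = -19*sqrt(2)/2
b = r sin θ = 19 * sqrt(2)/2 = 19*sqrt(2)/2
z = -19*sqrt(2)/2 + (19*sqrt(2)/2)i


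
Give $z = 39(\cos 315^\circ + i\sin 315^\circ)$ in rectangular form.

a = r cos θ = 39 * sqrt(2)/2 = 39*sqrt(2)/2
b = r sin θ = 39 * -sqrt(2)/2 = -39*sqrt(2)/2
z = 39*sqrt(2)/2 - (39*sqrt(2)/2)i


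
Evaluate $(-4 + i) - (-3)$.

(-4 - (-3)) + (1 - 0)i = -1 + i


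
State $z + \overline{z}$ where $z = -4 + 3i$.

z + conjugate(z) = (a + bi) + (a - bi) = 2a
= 2 * (-4) = -8


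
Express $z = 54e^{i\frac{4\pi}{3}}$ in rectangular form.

a = r cos θ = 54 * -1/2 = -27
b = r sin θ = 54 * -sqrt(3)/2 = -27*sqrt(3)
z = -27 - 27*sqrt(3)i


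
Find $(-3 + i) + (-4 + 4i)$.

(-3 + (-4)) + (1 + 4)i = -7 + 5i


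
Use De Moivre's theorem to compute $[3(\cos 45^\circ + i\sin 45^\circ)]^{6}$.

By De Moivre: z^n = r^n(cos(nθ) + i sin(nθ))
= 3^6(cos(6*45°) + i sin(6*45°))
= 729(cos 270° + i sin 270°)
= -729i


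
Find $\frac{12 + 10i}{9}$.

Divisor is real, so divide each part by 9:
= 4/3 + (10/9)i


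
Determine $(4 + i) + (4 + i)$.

(4 + 4) + (1 + 1)i = 8 + 2i


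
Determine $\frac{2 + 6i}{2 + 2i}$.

Multiply numerator and denominator by conjugate (2 - 2i):
= (2 + 6i)(2 - 2i) / (2^2 + 2^2)
= (16 + 8i) / 8
= 2 + i


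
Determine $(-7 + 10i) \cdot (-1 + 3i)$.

(a1*a2 - b1*b2) + (a1*b2 + b1*a2)i
= (7 - 30) + (-21 + (-10))i
= -23 - 31i


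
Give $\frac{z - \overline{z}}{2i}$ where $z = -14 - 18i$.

z - conjugate(z) = 2bi
(z - conjugate(z))/(2i) = 2bi/(2i) = b = -18


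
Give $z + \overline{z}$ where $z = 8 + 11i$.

z + conjugate(z) = (a + bi) + (a - bi) = 2a
= 2 * 8 = 16


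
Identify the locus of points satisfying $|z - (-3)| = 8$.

|z - z0| = r describes a circle centered at z0 with radius r
Here z0 = -3 and r = 8
Locus: Circle centered at (-3, 0) with radius 8


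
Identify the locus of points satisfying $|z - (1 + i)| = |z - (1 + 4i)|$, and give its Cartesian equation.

|z - z1| = |z - z2| means z is equidistant from z1 and z2,
i.e. the perpendicular bisector of the segment from (1, 1) to (1, 4) (midpoint (1, 5/2)).
With z = x + yi, square both sides:
(x - 1)^2 + (y - 1)^2 = (x - 1)^2 + (y - 4)^2
The x^2 and y^2 terms cancel: 0x + 6y = 17 - 2 = 15
Simplify: y = 5/2
Locus: Perpendicular bisector of the segment from (1, 1) to (1, 4): the line y = 5/2


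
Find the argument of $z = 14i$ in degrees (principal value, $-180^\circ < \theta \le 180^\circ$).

a = 0 and b > 0, so z lies on the positive imaginary axis: θ = 90°


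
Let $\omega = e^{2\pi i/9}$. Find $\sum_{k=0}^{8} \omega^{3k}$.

Let ζ = ω^3 = e^(2πi·3/9). Since 9 ∤ 3, ζ ≠ 1.
Sum = Σ_{k=0}^{8} ζ^k = (ζ^9 - 1)/(ζ - 1) = (ω^{3·9} - 1)/(ζ - 1) = (1 - 1)/(ζ - 1) = 0


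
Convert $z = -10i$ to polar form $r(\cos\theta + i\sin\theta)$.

r = |z| = sqrt(a^2 + b^2) = sqrt((0)^2 + (-10)^2) = sqrt(0 + 100) = sqrt(100) = 10
a = 0 and b < 0, so z lies on the negative imaginary axis: θ = 270°
z = 10(cos 270° + i sin 270°)


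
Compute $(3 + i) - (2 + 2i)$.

(3 - 2) + (1 - 2)i = 1 - i


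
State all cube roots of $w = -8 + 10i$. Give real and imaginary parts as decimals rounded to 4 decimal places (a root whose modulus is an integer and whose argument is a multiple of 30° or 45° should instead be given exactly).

|w| = sqrt(164) ≈ 12.806248, arg(w) ≈ 128.659808°
Root modulus = sqrt(164)^(1/3) ≈ 2.339595
Root arguments: θ_k = (arg(w) + 360°k)/3 for k = 0, 1, ..., 2
Compute each root as (root modulus)(cos θ_k + i sin θ_k) using full-precision intermediates, then round to 4 decimal places.
Roots: 1.7142 + 1.5922i, -2.2360 + 0.6885i, 0.5218 - 2.2807i


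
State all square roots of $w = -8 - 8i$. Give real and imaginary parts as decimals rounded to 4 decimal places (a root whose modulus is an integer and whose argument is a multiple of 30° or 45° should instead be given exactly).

|w| = sqrt(128) ≈ 11.313708, arg(w) = 225°
Root modulus = sqrt(128)^(1/2) ≈ 3.363586
Root arguments: θ_k = (225° + 360°k)/2 for k = 0, 1, ..., 1
Compute each root as (root modulus)(cos θ_k + i sin θ_k) using full-precision intermediates, then round to 4 decimal places.
Roots: -1.2872 + 3.1075i, 1.2872 - 3.1075i


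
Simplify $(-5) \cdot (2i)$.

(a1*a2 - b1*b2) + (a1*b2 + b1*a2)i
= (0 - 0) + (-10 + 0)i
= -10i


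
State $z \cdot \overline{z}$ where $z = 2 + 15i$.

z * conjugate(z) = |z|^2 = a^2 + b^2
= 2^2 + 15^2 = 229


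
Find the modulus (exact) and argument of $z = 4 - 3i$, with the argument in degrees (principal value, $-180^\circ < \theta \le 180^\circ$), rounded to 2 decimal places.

|z| = sqrt(4^2 + (-3)^2) = 5
arg(z) = arctan(b/a) = arctan(-3/4) (quadrant-adjusted) = -36.87°


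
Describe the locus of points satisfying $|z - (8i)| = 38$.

|z - z0| = r describes a circle centered at z0 with radius r
Here z0 = 8i and r = 38
Locus: Circle centered at (0, 8) with radius 38


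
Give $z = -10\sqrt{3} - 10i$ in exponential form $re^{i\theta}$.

r = |z| = sqrt((-10*sqrt(3))^2 + (-10)^2) = sqrt(300 + 100) = sqrt(400) = 20
θ = arctan(b/a) = arctan(-10/-17.3205) (quadrant-adjusted) = -150° = -5π/6
z = 20e^(-i*5π/6)


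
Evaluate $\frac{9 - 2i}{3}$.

Divisor is real, so divide each part by 3:
= 3 - (2/3)i


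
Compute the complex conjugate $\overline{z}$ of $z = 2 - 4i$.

If z = a + bi, then conjugate(z) = a - bi
conjugate(2 - 4i) = 2 + 4i


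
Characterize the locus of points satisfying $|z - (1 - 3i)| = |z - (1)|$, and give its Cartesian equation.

|z - z1| = |z - z2| means z is equidistant from z1 and z2,
i.e. the perpendicular bisector of the segment from (1, -3) to (1, 0) (midpoint (1, -3/2)).
With z = x + yi, square both sides:
(x - 1)^2 + (y - (-3))^2 = (x - 1)^2 + (y - 0)^2
The x^2 and y^2 terms cancel: 0x + 6y = 1 - 10 = -9
Simplify: y = -3/2
Locus: Perpendicular bisector of the segment from (1, -3) to (1, 0): the line y = -3/2


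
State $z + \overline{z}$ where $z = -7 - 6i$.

z + conjugate(z) = (a + bi) + (a - bi) = 2a
= 2 * (-7) = -14


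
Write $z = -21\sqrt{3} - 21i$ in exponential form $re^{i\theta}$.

r = |z| = sqrt((-21*sqrt(3))^2 + (-21)^2) = sqrt(1323 + 441) = sqrt(1764) = 42
θ = arctan(b/a) = arctan(-21/-36.3731) (quadrant-adjusted) = 210° = 7π/6
z = 42e^(i*7π/6)


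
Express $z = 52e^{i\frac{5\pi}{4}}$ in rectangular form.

a = r cos θ = 52 * -sqrt(2)/2 = -26*sqrt(2)
b = r sin θ = 52 * -sqrt(2)/2 = -26*sqrt(2)
z = -26*sqrt(2) - 26*sqrt(2)i


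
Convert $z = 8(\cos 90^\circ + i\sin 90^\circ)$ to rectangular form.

a = r cos θ = 8 * 0 = 0
b = r sin θ = 8 * 1 = 8
z = 8i


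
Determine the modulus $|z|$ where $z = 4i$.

|z| = sqrt(a^2 + b^2) = sqrt(0^2 + 4^2) = sqrt(16) = 4


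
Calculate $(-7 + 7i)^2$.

(a + bi)^2 = a^2 - b^2 + 2abi
= (-7)^2 - 7^2 + 2*(-7)*7i
= -98i


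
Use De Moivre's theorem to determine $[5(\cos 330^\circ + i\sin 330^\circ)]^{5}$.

By De Moivre: z^n = r^n(cos(nθ) + i sin(nθ))
= 5^5(cos(5*330°) + i sin(5*330°))
= 3125(cos 210° + i sin 210°)
= -3125*sqrt(3)/2 - (3125/2)i


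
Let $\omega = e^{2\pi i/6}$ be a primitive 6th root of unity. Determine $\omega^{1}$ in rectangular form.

ω^1 = e^(2πi·1/6) = e^(i·1π/3)
= cos(1π/3) + i sin(1π/3)
= 1/2 + (sqrt(3)/2)i


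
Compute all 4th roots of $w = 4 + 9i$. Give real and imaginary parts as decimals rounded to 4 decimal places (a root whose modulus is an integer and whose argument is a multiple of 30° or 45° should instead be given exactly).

|w| = sqrt(97) ≈ 9.848858, arg(w) ≈ 66.037511°
Root modulus = sqrt(97)^(1/4) ≈ 1.771522
Root arguments: θ_k = (arg(w) + 360°k)/4 for k = 0, 1, ..., 3
Compute each root as (root modulus)(cos θ_k + i sin θ_k) using full-precision intermediates, then round to 4 decimal places.
Roots: 1.6985 + 0.5034i, -0.5034 + 1.6985i, -1.6985 - 0.5034i, 0.5034 - 1.6985i


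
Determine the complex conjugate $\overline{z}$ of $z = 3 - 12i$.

If z = a + bi, then conjugate(z) = a - bi
conjugate(3 - 12i) = 3 + 12i


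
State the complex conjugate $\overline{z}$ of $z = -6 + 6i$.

If z = a + bi, then conjugate(z) = a - bi
conjugate(-6 + 6i) = -6 - 6i


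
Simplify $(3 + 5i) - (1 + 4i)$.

(3 - 1) + (5 - 4)i = 2 + i


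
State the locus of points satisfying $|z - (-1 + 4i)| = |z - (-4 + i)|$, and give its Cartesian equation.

|z - z1| = |z - z2| means z is equidistant from z1 and z2,
i.e. the perpendicular bisector of the segment from (-1, 4) to (-4, 1) (midpoint (-5/2, 5/2)).
With z = x + yi, square both sides:
(x - (-1))^2 + (y - 4)^2 = (x - (-4))^2 + (y - 1)^2
The x^2 and y^2 terms cancel: -6x + (-6)y = 17 - 17 = 0
Simplify: x + y = 0
Locus: Perpendicular bisector of the segment from (-1, 4) to (-4, 1): the line x + y = 0


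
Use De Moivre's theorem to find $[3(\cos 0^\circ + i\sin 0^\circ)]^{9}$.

By De Moivre: z^n = r^n(cos(nθ) + i sin(nθ))
= 3^9(cos(9*0°) + i sin(9*0°))
= 19683(cos 0° + i sin 0°)
= 19683


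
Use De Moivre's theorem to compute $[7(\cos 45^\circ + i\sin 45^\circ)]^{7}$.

By De Moivre: z^n = r^n(cos(nθ) + i sin(nθ))
= 7^7(cos(7*45°) + i sin(7*45°))
= 823543(cos 315° + i sin 315°)
= 823543*sqrt(2)/2 - (823543*sqrt(2)/2)i


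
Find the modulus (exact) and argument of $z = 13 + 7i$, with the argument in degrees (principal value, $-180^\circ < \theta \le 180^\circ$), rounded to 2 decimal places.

|z| = sqrt(13^2 + 7^2) = sqrt(218)
arg(z) = arctan(b/a) = arctan(7/13) (quadrant-adjusted) = 28.30°


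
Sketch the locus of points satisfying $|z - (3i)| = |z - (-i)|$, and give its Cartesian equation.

|z - z1| = |z - z2| means z is equidistant from z1 and z2,
i.e. the perpendicular bisector of the segment from (0, 3) to (0, -1) (midpoint (0, 1)).
With z = x + yi, square both sides:
(x - 0)^2 + (y - 3)^2 = (x - 0)^2 + (y - (-1))^2
The x^2 and y^2 terms cancel: 0x + (-8)y = 1 - 9 = -8
Simplify: y = 1
Locus: Perpendicular bisector of the segment from (0, 3) to (0, -1): the line y = 1


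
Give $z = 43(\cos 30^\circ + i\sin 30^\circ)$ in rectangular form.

a = r cos θ = 43 * sqrt(3)/2 = 43*sqrt(3)/2
b = r sin θ = 43 * 1/2 = 43/2
z = 43*sqrt(3)/2 + (43/2)i


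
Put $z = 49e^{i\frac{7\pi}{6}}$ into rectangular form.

a = r cos θ = 49 * -sqrt(3)/2 = -49*sqrt(3)/2
b = r sin θ = 49 * -1/2 = -49/2
z = -49*sqrt(3)/2 - (49/2)i


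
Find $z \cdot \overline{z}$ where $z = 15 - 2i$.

z * conjugate(z) = |z|^2 = a^2 + b^2
= 15^2 + (-2)^2 = 229


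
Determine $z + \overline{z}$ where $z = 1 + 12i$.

z + conjugate(z) = (a + bi) + (a - bi) = 2a
= 2 * 1 = 2


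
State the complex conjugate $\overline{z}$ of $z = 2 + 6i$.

If z = a + bi, then conjugate(z) = a - bi
conjugate(2 + 6i) = 2 - 6i


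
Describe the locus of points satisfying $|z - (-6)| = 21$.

|z - z0| = r describes a circle centered at z0 with radius r
Here z0 = -6 and r = 21
Locus: Circle centered at (-6, 0) with radius 21


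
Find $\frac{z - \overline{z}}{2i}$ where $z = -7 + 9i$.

z - conjugate(z) = 2bi
(z - conjugate(z))/(2i) = 2bi/(2i) = b = 9


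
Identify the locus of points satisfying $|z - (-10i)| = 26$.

|z - z0| = r describes a circle centered at z0 with radius r
Here z0 = -10i and r = 26
Locus: Circle centered at (0, -10) with radius 26


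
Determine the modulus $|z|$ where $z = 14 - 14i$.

|z| = sqrt(a^2 + b^2) = sqrt(14^2 + (-14)^2) = sqrt(392) = sqrt(392)


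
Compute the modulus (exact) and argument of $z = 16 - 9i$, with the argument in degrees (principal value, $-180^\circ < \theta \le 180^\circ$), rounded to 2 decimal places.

|z| = sqrt(16^2 + (-9)^2) = sqrt(337)
arg(z) = arctan(b/a) = arctan(-9/16) (quadrant-adjusted) = -29.36°


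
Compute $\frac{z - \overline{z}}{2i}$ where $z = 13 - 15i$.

z - conjugate(z) = 2bi
(z - conjugate(z))/(2i) = 2bi/(2i) = b = -15


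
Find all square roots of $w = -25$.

|w| = 25, arg(w) = 180°
Root modulus = 25^(1/2) = 5
Root arguments: θ_k = (180° + 360°k)/2 for k = 0, 1, ..., 1
Roots: 5i, -5i


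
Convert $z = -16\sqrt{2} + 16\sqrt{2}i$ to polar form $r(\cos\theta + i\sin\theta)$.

r = |z| = sqrt(a^2 + b^2) = sqrt((-16*sqrt(2))^2 + (16*sqrt(2))^2) = sqrt(512 + 512) = sqrt(1024) = 32
θ = arctan(b/a) = arctan(22.6274/-22.6274) (quadrant-adjusted) = 135°
z = 32(cos 135° + i sin 135°)


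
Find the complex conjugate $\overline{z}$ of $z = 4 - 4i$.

If z = a + bi, then conjugate(z) = a - bi
conjugate(4 - 4i) = 4 + 4i


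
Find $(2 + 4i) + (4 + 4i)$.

(2 + 4) + (4 + 4)i = 6 + 8i


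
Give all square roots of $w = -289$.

|w| = 289, arg(w) = 180°
Root modulus = 289^(1/2) = 17
Root arguments: θ_k = (180° + 360°k)/2 for k = 0, 1, ..., 1
Roots: 17i, -17i


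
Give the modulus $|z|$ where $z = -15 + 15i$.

|z| = sqrt(a^2 + b^2) = sqrt((-15)^2 + 15^2) = sqrt(450) = sqrt(450)


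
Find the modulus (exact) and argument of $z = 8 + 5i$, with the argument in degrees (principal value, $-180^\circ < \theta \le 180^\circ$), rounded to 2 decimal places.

|z| = sqrt(8^2 + 5^2) = sqrt(89)
arg(z) = arctan(b/a) = arctan(5/8) (quadrant-adjusted) = 32.01°


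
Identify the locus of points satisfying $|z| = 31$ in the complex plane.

|z| = 31 means sqrt(x^2 + y^2) = 31
This is a circle of radius 31 centered at the origin


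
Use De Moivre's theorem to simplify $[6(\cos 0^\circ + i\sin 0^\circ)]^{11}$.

By De Moivre: z^n = r^n(cos(nθ) + i sin(nθ))
= 6^11(cos(11*0°) + i sin(11*0°))
= 362797056(cos 0° + i sin 0°)
= 362797056


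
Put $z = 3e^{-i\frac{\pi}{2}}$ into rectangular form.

a = r cos θ = 3 * 0 = 0
b = r sin θ = 3 * -1 = -3
z = -3i


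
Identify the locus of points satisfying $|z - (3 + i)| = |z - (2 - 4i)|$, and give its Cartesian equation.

|z - z1| = |z - z2| means z is equidistant from z1 and z2,
i.e. the perpendicular bisector of the segment from (3, 1) to (2, -4) (midpoint (5/2, -3/2)).
With z = x + yi, square both sides:
(x - 3)^2 + (y - 1)^2 = (x - 2)^2 + (y - (-4))^2
The x^2 and y^2 terms cancel: -2x + (-10)y = 20 - 10 = 10
Simplify: x + 5y = -5
Locus: Perpendicular bisector of the segment from (3, 1) to (2, -4): the line x + 5y = -5


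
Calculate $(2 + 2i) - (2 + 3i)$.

(2 - 2) + (2 - 3)i = -i


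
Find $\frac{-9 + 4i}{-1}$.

Divisor is real, so divide each part by -1:
= 9 - 4i


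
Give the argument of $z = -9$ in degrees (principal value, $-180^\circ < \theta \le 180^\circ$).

b = 0 and a < 0, so z lies on the negative real axis: θ = 180°


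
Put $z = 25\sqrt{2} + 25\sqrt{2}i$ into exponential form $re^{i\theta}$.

r = |z| = sqrt((25*sqrt(2))^2 + (25*sqrt(2))^2) = sqrt(1250 + 1250) = sqrt(2500) = 50
θ = arctan(b/a) = arctan(35.3553/35.3553) (quadrant-adjusted) = 45° = π/4
z = 50e^(i*π/4)


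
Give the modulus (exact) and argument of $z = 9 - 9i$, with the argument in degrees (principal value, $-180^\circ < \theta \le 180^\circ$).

|z| = sqrt(9^2 + (-9)^2) = sqrt(162)
arg(z) = arctan(b/a) = arctan(-9/9) (quadrant-adjusted) = -45°


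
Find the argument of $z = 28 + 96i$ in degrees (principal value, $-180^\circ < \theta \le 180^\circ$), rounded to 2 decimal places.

θ = arctan(b/a) = arctan(96/28) (quadrant-adjusted) = 73.74°


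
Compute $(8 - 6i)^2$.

(a + bi)^2 = a^2 - b^2 + 2abi
= 8^2 - (-6)^2 + 2*8*(-6)i
= 28 - 96i


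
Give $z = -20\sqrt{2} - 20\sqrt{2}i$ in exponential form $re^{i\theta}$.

r = |z| = sqrt((-20*sqrt(2))^2 + (-20*sqrt(2))^2) = sqrt(800 + 800) = sqrt(1600) = 40
θ = arctan(b/a) = arctan(-28.2843/-28.2843) (quadrant-adjusted) = 225° = 5π/4
z = 40e^(i*5π/4)


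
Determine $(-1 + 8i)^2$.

(a + bi)^2 = a^2 - b^2 + 2abi
= (-1)^2 - 8^2 + 2*(-1)*8i
= -63 - 16i


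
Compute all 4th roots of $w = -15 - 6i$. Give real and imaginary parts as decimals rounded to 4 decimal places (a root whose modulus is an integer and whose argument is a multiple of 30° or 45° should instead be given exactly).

|w| = sqrt(261) ≈ 16.155494, arg(w) ≈ 201.801409°
Root modulus = sqrt(261)^(1/4) ≈ 2.004842
Root arguments: θ_k = (arg(w) + 360°k)/4 for k = 0, 1, ..., 3
Compute each root as (root modulus)(cos θ_k + i sin θ_k) using full-precision intermediates, then round to 4 decimal places.
Roots: 1.2766 + 1.5459i, -1.5459 + 1.2766i, -1.2766 - 1.5459i, 1.5459 - 1.2766i
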